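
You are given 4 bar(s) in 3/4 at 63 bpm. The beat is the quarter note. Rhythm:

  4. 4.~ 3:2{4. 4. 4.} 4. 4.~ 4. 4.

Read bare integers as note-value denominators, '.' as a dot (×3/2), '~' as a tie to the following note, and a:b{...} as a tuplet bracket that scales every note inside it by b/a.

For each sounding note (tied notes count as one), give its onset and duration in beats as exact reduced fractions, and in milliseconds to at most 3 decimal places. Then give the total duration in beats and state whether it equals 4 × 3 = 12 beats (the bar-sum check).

1) 0.0ms=0b +1428.571ms=3/2b
2) 1428.571ms=3/2b +2380.952ms=5/2b
3) 3809.524ms=4b +952.381ms=1b
4) 4761.905ms=5b +952.381ms=1b
5) 5714.286ms=6b +1428.571ms=3/2b
6) 7142.857ms=15/2b +2857.143ms=3b
7) 10000.0ms=21/2b +1428.571ms=3/2b
Σ=12b of 12 (63bpm 3/4) — PASS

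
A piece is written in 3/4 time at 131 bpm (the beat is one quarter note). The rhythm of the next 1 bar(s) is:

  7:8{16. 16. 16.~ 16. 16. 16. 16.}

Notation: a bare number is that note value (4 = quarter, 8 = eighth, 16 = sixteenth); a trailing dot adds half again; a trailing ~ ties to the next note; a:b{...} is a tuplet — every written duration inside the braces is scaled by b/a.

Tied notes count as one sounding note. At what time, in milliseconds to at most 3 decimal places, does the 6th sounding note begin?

note 6 onset = 18/7b = 1177.754ms

1. 0.0ms @ 0 + 196.292ms (3/7)
2. 196.292ms @ 3/7 + 196.292ms (3/7)
3. 392.585ms @ 6/7 + 392.585ms (6/7)
4. 785.169ms @ 12/7 + 196.292ms (3/7)
5. 981.461ms @ 15/7 + 196.292ms (3/7)
6. 1177.754ms @ 18/7 + 196.292ms (3/7)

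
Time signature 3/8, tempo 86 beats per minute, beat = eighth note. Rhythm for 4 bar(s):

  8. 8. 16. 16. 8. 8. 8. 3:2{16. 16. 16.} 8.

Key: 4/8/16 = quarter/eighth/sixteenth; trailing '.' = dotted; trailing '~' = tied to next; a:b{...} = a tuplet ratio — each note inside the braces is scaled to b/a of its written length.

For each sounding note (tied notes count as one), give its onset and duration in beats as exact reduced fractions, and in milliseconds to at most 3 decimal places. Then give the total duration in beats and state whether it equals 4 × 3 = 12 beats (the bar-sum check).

1) 0.0ms=0b +1046.512ms=3/2b
2) 1046.512ms=3/2b +1046.512ms=3/2b
3) 2093.023ms=3b +523.256ms=3/4b
4) 2616.279ms=15/4b +523.256ms=3/4b
5) 3139.535ms=9/2b +1046.512ms=3/2b
6) 4186.047ms=6b +1046.512ms=3/2b
7) 5232.558ms=15/2b +1046.512ms=3/2b
8) 6279.07ms=9b +348.837ms=1/2b
9) 6627.907ms=19/2b +348.837ms=1/2b
10) 6976.744ms=10b +348.837ms=1/2b
11) 7325.581ms=21/2b +1046.512ms=3/2b
Σ=12b of 12 (86bpm 3/8) — PASS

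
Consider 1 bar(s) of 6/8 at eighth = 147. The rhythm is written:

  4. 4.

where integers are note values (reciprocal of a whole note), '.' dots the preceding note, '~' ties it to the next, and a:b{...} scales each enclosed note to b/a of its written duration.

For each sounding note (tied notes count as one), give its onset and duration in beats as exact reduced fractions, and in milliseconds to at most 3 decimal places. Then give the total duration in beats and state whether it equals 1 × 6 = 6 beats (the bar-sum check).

1) 0.0ms=0b +1224.49ms=3b
2) 1224.49ms=3b +1224.49ms=3b
Σ=6b of 6 (147bpm 6/8) — PASS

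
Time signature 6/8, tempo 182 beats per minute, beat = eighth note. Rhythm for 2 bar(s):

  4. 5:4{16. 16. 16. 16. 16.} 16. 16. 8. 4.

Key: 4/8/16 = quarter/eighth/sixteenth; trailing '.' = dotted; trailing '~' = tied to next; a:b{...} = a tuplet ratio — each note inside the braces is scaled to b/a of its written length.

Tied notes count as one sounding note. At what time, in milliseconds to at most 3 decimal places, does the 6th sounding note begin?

note 6 onset = 27/5b = 1780.22ms

1. 0.0ms @ 0 + 989.011ms (3)
2. 989.011ms @ 3 + 197.802ms (3/5)
3. 1186.813ms @ 18/5 + 197.802ms (3/5)
4. 1384.615ms @ 21/5 + 197.802ms (3/5)
5. 1582.418ms @ 24/5 + 197.802ms (3/5)
6. 1780.22ms @ 27/5 + 197.802ms (3/5)
7. 1978.022ms @ 6 + 247.253ms (3/4)
8. 2225.275ms @ 27/4 + 247.253ms (3/4)
9. 2472.527ms @ 15/2 + 494.505ms (3/2)
10. 2967.033ms @ 9 + 989.011ms (3)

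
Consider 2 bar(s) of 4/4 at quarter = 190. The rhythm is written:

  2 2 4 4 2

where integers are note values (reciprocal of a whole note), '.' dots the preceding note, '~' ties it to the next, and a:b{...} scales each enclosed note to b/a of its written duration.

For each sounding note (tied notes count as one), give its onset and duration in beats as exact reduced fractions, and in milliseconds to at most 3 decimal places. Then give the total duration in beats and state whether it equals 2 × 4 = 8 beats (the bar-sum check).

1) 0.0ms=0b +631.579ms=2b
2) 631.579ms=2b +631.579ms=2b
3) 1263.158ms=4b +315.789ms=1b
4) 1578.947ms=5b +315.789ms=1b
5) 1894.737ms=6b +631.579ms=2b
Σ=8b of 8 (190bpm 4/4) — PASS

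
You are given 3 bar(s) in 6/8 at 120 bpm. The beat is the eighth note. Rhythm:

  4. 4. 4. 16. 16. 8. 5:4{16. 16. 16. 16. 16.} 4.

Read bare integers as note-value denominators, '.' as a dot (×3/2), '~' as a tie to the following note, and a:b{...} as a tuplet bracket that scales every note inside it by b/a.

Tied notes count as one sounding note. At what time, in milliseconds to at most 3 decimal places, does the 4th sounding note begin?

1. 0.0ms @ 0 + 1500.0ms (3)
2. 1500.0ms @ 3 + 1500.0ms (3)
3. 3000.0ms @ 6 + 1500.0ms (3)
4. 4500.0ms @ 9 + 375.0ms (3/4)
5. 4875.0ms @ 39/4 + 375.0ms (3/4)
6. 5250.0ms @ 21/2 + 750.0ms (3/2)
7. 6000.0ms @ 12 + 300.0ms (3/5)
8. 6300.0ms @ 63/5 + 300.0ms (3/5)
9. 6600.0ms @ 66/5 + 300.0ms (3/5)
10. 6900.0ms @ 69/5 + 300.0ms (3/5)
11. 7200.0ms @ 72/5 + 300.0ms (3/5)
12. 7500.0ms @ 15 + 1500.0ms (3)

note 4 onset = 9b = 4500.0ms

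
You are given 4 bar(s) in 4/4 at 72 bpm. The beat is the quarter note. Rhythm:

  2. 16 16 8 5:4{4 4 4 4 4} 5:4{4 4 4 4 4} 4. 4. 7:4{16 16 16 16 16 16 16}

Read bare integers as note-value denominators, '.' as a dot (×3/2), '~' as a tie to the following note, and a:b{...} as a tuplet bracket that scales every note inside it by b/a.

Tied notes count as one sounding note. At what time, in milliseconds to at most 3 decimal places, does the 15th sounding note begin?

note 15 onset = 12b = 10000.0ms

1. 0.0ms @ 0 + 2500.0ms (3)
2. 2500.0ms @ 3 + 208.333ms (1/4)
3. 2708.333ms @ 13/4 + 208.333ms (1/4)
4. 2916.667ms @ 7/2 + 416.667ms (1/2)
5. 3333.333ms @ 4 + 666.667ms (4/5)
6. 4000.0ms @ 24/5 + 666.667ms (4/5)
7. 4666.667ms @ 28/5 + 666.667ms (4/5)
8. 5333.333ms @ 32/5 + 666.667ms (4/5)
9. 6000.0ms @ 36/5 + 666.667ms (4/5)
10. 6666.667ms @ 8 + 666.667ms (4/5)
11. 7333.333ms @ 44/5 + 666.667ms (4/5)
12. 8000.0ms @ 48/5 + 666.667ms (4/5)
13. 8666.667ms @ 52/5 + 666.667ms (4/5)
14. 9333.333ms @ 56/5 + 666.667ms (4/5)
15. 10000.0ms @ 12 + 1250.0ms (3/2)
16. 11250.0ms @ 27/2 + 1250.0ms (3/2)
17. 12500.0ms @ 15 + 119.048ms (1/7)
18. 12619.048ms @ 106/7 + 119.048ms (1/7)
19. 12738.095ms @ 107/7 + 119.048ms (1/7)
20. 12857.143ms @ 108/7 + 119.048ms (1/7)
21. 12976.19ms @ 109/7 + 119.048ms (1/7)
22. 13095.238ms @ 110/7 + 119.048ms (1/7)
23. 13214.286ms @ 111/7 + 119.048ms (1/7)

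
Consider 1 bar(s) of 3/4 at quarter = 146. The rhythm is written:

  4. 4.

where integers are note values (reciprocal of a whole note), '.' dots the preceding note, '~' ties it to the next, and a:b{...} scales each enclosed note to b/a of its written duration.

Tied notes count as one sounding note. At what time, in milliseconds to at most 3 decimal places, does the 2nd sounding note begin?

note 2 onset = 3/2b = 616.438ms

1. 0.0ms @ 0 + 616.438ms (3/2)
2. 616.438ms @ 3/2 + 616.438ms (3/2)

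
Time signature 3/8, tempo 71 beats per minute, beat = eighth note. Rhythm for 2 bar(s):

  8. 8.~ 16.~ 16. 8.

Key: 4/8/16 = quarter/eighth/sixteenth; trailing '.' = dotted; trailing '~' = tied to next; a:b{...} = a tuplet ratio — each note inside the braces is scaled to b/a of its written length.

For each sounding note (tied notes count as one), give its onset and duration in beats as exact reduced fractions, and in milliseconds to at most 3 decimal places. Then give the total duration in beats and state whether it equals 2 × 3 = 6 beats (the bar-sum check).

1) 0.0ms=0b +1267.606ms=3/2b
2) 1267.606ms=3/2b +2535.211ms=3b
3) 3802.817ms=9/2b +1267.606ms=3/2b
Σ=6b of 6 (71bpm 3/8) — PASS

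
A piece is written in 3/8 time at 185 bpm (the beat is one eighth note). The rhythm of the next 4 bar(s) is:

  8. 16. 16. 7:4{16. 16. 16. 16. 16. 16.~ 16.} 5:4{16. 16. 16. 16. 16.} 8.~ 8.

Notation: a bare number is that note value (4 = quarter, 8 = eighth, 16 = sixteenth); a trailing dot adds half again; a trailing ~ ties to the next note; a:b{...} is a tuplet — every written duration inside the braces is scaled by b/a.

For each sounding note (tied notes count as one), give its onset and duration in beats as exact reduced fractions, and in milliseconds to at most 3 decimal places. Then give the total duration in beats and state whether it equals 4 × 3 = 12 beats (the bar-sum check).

1) 0.0ms=0b +486.486ms=3/2b
2) 486.486ms=3/2b +243.243ms=3/4b
3) 729.73ms=9/4b +243.243ms=3/4b
4) 972.973ms=3b +138.996ms=3/7b
5) 1111.969ms=24/7b +138.996ms=3/7b
6) 1250.965ms=27/7b +138.996ms=3/7b
7) 1389.961ms=30/7b +138.996ms=3/7b
8) 1528.958ms=33/7b +138.996ms=3/7b
9) 1667.954ms=36/7b +277.992ms=6/7b
10) 1945.946ms=6b +194.595ms=3/5b
11) 2140.541ms=33/5b +194.595ms=3/5b
12) 2335.135ms=36/5b +194.595ms=3/5b
13) 2529.73ms=39/5b +194.595ms=3/5b
14) 2724.324ms=42/5b +194.595ms=3/5b
15) 2918.919ms=9b +972.973ms=3b
Σ=12b of 12 (185bpm 3/8) — PASS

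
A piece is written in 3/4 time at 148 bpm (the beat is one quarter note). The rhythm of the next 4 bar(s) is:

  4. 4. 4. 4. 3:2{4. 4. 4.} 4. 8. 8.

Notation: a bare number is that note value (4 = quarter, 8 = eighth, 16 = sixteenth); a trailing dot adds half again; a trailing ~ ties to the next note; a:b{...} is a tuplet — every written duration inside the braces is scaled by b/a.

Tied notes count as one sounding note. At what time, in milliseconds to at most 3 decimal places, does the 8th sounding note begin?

1. 0.0ms @ 0 + 608.108ms (3/2)
2. 608.108ms @ 3/2 + 608.108ms (3/2)
3. 1216.216ms @ 3 + 608.108ms (3/2)
4. 1824.324ms @ 9/2 + 608.108ms (3/2)
5. 2432.432ms @ 6 + 405.405ms (1)
6. 2837.838ms @ 7 + 405.405ms (1)
7. 3243.243ms @ 8 + 405.405ms (1)
8. 3648.649ms @ 9 + 608.108ms (3/2)
9. 4256.757ms @ 21/2 + 304.054ms (3/4)
10. 4560.811ms @ 45/4 + 304.054ms (3/4)

note 8 onset = 9b = 3648.649ms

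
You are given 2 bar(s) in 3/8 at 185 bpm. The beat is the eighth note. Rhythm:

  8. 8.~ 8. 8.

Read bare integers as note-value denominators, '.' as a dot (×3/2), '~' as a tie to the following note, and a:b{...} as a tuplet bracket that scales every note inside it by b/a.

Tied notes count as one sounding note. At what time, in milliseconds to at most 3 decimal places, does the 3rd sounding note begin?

note 3 onset = 9/2b = 1459.459ms

1. 0.0ms @ 0 + 486.486ms (3/2)
2. 486.486ms @ 3/2 + 972.973ms (3)
3. 1459.459ms @ 9/2 + 486.486ms (3/2)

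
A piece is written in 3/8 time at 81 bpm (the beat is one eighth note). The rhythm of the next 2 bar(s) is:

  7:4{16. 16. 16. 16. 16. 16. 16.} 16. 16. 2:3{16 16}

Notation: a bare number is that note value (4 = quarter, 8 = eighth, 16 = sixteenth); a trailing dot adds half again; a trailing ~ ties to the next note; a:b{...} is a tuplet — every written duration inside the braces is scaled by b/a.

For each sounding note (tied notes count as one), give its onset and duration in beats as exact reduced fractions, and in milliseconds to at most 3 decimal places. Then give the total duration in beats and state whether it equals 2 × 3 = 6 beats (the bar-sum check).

1) 0.0ms=0b +317.46ms=3/7b
2) 317.46ms=3/7b +317.46ms=3/7b
3) 634.921ms=6/7b +317.46ms=3/7b
4) 952.381ms=9/7b +317.46ms=3/7b
5) 1269.841ms=12/7b +317.46ms=3/7b
6) 1587.302ms=15/7b +317.46ms=3/7b
7) 1904.762ms=18/7b +317.46ms=3/7b
8) 2222.222ms=3b +555.556ms=3/4b
9) 2777.778ms=15/4b +555.556ms=3/4b
10) 3333.333ms=9/2b +555.556ms=3/4b
11) 3888.889ms=21/4b +555.556ms=3/4b
Σ=6b of 6 (81bpm 3/8) — PASS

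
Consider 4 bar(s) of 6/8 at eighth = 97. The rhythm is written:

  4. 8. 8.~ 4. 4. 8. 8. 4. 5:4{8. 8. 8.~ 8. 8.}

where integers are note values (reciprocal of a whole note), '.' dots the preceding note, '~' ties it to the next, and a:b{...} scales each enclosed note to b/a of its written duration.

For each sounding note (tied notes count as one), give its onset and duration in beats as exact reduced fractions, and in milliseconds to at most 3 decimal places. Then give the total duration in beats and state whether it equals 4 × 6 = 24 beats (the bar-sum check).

1) 0.0ms=0b +1855.67ms=3b
2) 1855.67ms=3b +927.835ms=3/2b
3) 2783.505ms=9/2b +2783.505ms=9/2b
4) 5567.01ms=9b +1855.67ms=3b
5) 7422.68ms=12b +927.835ms=3/2b
6) 8350.515ms=27/2b +927.835ms=3/2b
7) 9278.351ms=15b +1855.67ms=3b
8) 11134.021ms=18b +742.268ms=6/5b
9) 11876.289ms=96/5b +742.268ms=6/5b
10) 12618.557ms=102/5b +1484.536ms=12/5b
11) 14103.093ms=114/5b +742.268ms=6/5b
Σ=24b of 24 (97bpm 6/8) — PASS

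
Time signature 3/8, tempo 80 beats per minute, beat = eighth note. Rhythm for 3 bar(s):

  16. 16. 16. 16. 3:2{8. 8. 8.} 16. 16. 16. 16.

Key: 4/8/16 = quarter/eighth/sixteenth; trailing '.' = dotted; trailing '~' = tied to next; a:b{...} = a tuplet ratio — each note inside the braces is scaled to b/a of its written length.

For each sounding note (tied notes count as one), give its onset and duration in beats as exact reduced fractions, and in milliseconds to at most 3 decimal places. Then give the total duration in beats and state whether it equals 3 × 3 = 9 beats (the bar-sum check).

1) 0.0ms=0b +562.5ms=3/4b
2) 562.5ms=3/4b +562.5ms=3/4b
3) 1125.0ms=3/2b +562.5ms=3/4b
4) 1687.5ms=9/4b +562.5ms=3/4b
5) 2250.0ms=3b +750.0ms=1b
6) 3000.0ms=4b +750.0ms=1b
7) 3750.0ms=5b +750.0ms=1b
8) 4500.0ms=6b +562.5ms=3/4b
9) 5062.5ms=27/4b +562.5ms=3/4b
10) 5625.0ms=15/2b +562.5ms=3/4b
11) 6187.5ms=33/4b +562.5ms=3/4b
Σ=9b of 9 (80bpm 3/8) — PASS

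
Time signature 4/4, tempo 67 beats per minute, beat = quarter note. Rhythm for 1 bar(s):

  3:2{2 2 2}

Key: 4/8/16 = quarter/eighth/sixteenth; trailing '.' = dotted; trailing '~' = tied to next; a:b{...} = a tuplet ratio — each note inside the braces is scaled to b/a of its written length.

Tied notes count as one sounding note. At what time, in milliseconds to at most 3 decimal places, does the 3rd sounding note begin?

note 3 onset = 8/3b = 2388.06ms

1. 0.0ms @ 0 + 1194.03ms (4/3)
2. 1194.03ms @ 4/3 + 1194.03ms (4/3)
3. 2388.06ms @ 8/3 + 1194.03ms (4/3)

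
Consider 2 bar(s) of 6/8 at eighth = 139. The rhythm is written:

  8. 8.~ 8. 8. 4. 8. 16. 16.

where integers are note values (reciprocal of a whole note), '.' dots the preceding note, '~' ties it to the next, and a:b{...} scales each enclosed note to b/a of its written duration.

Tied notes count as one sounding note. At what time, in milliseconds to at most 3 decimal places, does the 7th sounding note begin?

1. 0.0ms @ 0 + 647.482ms (3/2)
2. 647.482ms @ 3/2 + 1294.964ms (3)
3. 1942.446ms @ 9/2 + 647.482ms (3/2)
4. 2589.928ms @ 6 + 1294.964ms (3)
5. 3884.892ms @ 9 + 647.482ms (3/2)
6. 4532.374ms @ 21/2 + 323.741ms (3/4)
7. 4856.115ms @ 45/4 + 323.741ms (3/4)

note 7 onset = 45/4b = 4856.115ms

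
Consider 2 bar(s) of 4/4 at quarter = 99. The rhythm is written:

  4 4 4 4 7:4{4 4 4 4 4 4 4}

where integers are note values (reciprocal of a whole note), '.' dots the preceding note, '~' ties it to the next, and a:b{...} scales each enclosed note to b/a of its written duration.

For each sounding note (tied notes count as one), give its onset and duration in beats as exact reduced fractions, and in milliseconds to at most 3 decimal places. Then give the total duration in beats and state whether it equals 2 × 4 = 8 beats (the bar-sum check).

1) 0.0ms=0b +606.061ms=1b
2) 606.061ms=1b +606.061ms=1b
3) 1212.121ms=2b +606.061ms=1b
4) 1818.182ms=3b +606.061ms=1b
5) 2424.242ms=4b +346.32ms=4/7b
6) 2770.563ms=32/7b +346.32ms=4/7b
7) 3116.883ms=36/7b +346.32ms=4/7b
8) 3463.203ms=40/7b +346.32ms=4/7b
9) 3809.524ms=44/7b +346.32ms=4/7b
10) 4155.844ms=48/7b +346.32ms=4/7b
11) 4502.165ms=52/7b +346.32ms=4/7b
Σ=8b of 8 (99bpm 4/4) — PASS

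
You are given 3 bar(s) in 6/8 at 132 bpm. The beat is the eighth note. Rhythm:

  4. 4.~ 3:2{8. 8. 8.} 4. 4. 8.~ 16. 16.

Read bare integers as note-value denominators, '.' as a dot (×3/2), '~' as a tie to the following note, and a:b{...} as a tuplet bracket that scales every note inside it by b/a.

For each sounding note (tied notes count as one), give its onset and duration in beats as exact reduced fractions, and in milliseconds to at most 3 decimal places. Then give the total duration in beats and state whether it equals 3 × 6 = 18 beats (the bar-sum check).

1) 0.0ms=0b +1363.636ms=3b
2) 1363.636ms=3b +1818.182ms=4b
3) 3181.818ms=7b +454.545ms=1b
4) 3636.364ms=8b +454.545ms=1b
5) 4090.909ms=9b +1363.636ms=3b
6) 5454.545ms=12b +1363.636ms=3b
7) 6818.182ms=15b +1022.727ms=9/4b
8) 7840.909ms=69/4b +340.909ms=3/4b
Σ=18b of 18 (132bpm 6/8) — PASS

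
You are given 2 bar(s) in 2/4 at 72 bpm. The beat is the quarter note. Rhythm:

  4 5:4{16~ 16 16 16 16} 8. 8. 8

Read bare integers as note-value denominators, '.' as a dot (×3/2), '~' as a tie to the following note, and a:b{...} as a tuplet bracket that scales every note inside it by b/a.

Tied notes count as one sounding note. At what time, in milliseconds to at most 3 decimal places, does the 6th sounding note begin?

note 6 onset = 2b = 1666.667ms

1. 0.0ms @ 0 + 833.333ms (1)
2. 833.333ms @ 1 + 333.333ms (2/5)
3. 1166.667ms @ 7/5 + 166.667ms (1/5)
4. 1333.333ms @ 8/5 + 166.667ms (1/5)
5. 1500.0ms @ 9/5 + 166.667ms (1/5)
6. 1666.667ms @ 2 + 625.0ms (3/4)
7. 2291.667ms @ 11/4 + 625.0ms (3/4)
8. 2916.667ms @ 7/2 + 416.667ms (1/2)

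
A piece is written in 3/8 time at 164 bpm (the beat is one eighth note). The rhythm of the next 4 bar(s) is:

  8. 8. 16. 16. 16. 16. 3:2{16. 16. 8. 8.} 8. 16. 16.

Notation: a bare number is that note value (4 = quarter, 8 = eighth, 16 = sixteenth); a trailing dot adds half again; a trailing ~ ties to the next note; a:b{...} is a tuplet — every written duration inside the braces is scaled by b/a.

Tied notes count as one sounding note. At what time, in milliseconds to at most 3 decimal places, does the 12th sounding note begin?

1. 0.0ms @ 0 + 548.78ms (3/2)
2. 548.78ms @ 3/2 + 548.78ms (3/2)
3. 1097.561ms @ 3 + 274.39ms (3/4)
4. 1371.951ms @ 15/4 + 274.39ms (3/4)
5. 1646.341ms @ 9/2 + 274.39ms (3/4)
6. 1920.732ms @ 21/4 + 274.39ms (3/4)
7. 2195.122ms @ 6 + 182.927ms (1/2)
8. 2378.049ms @ 13/2 + 182.927ms (1/2)
9. 2560.976ms @ 7 + 365.854ms (1)
10. 2926.829ms @ 8 + 365.854ms (1)
11. 3292.683ms @ 9 + 548.78ms (3/2)
12. 3841.463ms @ 21/2 + 274.39ms (3/4)
13. 4115.854ms @ 45/4 + 274.39ms (3/4)

note 12 onset = 21/2b = 3841.463ms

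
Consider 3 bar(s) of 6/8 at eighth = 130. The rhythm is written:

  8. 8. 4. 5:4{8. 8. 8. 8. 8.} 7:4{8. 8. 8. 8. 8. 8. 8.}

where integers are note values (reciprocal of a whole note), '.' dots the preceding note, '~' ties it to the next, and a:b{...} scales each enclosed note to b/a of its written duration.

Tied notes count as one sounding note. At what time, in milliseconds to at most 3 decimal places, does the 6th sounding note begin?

note 6 onset = 42/5b = 3876.923ms

1. 0.0ms @ 0 + 692.308ms (3/2)
2. 692.308ms @ 3/2 + 692.308ms (3/2)
3. 1384.615ms @ 3 + 1384.615ms (3)
4. 2769.231ms @ 6 + 553.846ms (6/5)
5. 3323.077ms @ 36/5 + 553.846ms (6/5)
6. 3876.923ms @ 42/5 + 553.846ms (6/5)
7. 4430.769ms @ 48/5 + 553.846ms (6/5)
8. 4984.615ms @ 54/5 + 553.846ms (6/5)
9. 5538.462ms @ 12 + 395.604ms (6/7)
10. 5934.066ms @ 90/7 + 395.604ms (6/7)
11. 6329.67ms @ 96/7 + 395.604ms (6/7)
12. 6725.275ms @ 102/7 + 395.604ms (6/7)
13. 7120.879ms @ 108/7 + 395.604ms (6/7)
14. 7516.484ms @ 114/7 + 395.604ms (6/7)
15. 7912.088ms @ 120/7 + 395.604ms (6/7)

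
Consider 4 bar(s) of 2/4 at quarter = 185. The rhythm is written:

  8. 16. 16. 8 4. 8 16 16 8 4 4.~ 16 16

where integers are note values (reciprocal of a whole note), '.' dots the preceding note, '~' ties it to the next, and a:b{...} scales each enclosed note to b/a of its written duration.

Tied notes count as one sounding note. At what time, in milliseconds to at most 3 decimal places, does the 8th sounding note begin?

1. 0.0ms @ 0 + 243.243ms (3/4)
2. 243.243ms @ 3/4 + 121.622ms (3/8)
3. 364.865ms @ 9/8 + 121.622ms (3/8)
4. 486.486ms @ 3/2 + 162.162ms (1/2)
5. 648.649ms @ 2 + 486.486ms (3/2)
6. 1135.135ms @ 7/2 + 162.162ms (1/2)
7. 1297.297ms @ 4 + 81.081ms (1/4)
8. 1378.378ms @ 17/4 + 81.081ms (1/4)
9. 1459.459ms @ 9/2 + 162.162ms (1/2)
10. 1621.622ms @ 5 + 324.324ms (1)
11. 1945.946ms @ 6 + 567.568ms (7/4)
12. 2513.514ms @ 31/4 + 81.081ms (1/4)

note 8 onset = 17/4b = 1378.378ms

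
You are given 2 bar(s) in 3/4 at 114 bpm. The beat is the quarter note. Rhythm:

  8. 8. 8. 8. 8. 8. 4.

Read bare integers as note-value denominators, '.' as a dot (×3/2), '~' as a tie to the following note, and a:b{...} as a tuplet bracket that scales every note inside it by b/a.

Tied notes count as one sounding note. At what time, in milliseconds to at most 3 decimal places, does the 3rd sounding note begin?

note 3 onset = 3/2b = 789.474ms

1. 0.0ms @ 0 + 394.737ms (3/4)
2. 394.737ms @ 3/4 + 394.737ms (3/4)
3. 789.474ms @ 3/2 + 394.737ms (3/4)
4. 1184.211ms @ 9/4 + 394.737ms (3/4)
5. 1578.947ms @ 3 + 394.737ms (3/4)
6. 1973.684ms @ 15/4 + 394.737ms (3/4)
7. 2368.421ms @ 9/2 + 789.474ms (3/2)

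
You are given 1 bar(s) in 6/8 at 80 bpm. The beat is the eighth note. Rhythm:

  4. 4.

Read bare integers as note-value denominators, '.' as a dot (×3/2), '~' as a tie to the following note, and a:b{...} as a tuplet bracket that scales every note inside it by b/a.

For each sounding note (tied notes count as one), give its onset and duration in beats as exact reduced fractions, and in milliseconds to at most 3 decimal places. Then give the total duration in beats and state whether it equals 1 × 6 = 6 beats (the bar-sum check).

1) 0.0ms=0b +2250.0ms=3b
2) 2250.0ms=3b +2250.0ms=3b
Σ=6b of 6 (80bpm 6/8) — PASS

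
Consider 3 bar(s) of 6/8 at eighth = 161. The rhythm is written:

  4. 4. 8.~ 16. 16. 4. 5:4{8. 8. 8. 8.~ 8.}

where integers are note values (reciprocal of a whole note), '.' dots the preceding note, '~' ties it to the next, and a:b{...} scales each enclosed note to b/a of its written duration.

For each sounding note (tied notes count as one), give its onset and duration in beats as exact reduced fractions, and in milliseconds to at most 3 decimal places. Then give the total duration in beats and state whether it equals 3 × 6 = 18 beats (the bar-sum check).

1) 0.0ms=0b +1118.012ms=3b
2) 1118.012ms=3b +1118.012ms=3b
3) 2236.025ms=6b +838.509ms=9/4b
4) 3074.534ms=33/4b +279.503ms=3/4b
5) 3354.037ms=9b +1118.012ms=3b
6) 4472.05ms=12b +447.205ms=6/5b
7) 4919.255ms=66/5b +447.205ms=6/5b
8) 5366.46ms=72/5b +447.205ms=6/5b
9) 5813.665ms=78/5b +894.41ms=12/5b
Σ=18b of 18 (161bpm 6/8) — PASS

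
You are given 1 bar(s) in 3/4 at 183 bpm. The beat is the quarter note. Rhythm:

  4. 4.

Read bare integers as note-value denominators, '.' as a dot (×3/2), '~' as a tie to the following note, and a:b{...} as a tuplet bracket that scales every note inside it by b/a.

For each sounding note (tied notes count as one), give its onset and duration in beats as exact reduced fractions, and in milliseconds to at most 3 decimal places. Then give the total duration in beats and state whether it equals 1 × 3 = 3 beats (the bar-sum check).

1) 0.0ms=0b +491.803ms=3/2b
2) 491.803ms=3/2b +491.803ms=3/2b
Σ=3b of 3 (183bpm 3/4) — PASS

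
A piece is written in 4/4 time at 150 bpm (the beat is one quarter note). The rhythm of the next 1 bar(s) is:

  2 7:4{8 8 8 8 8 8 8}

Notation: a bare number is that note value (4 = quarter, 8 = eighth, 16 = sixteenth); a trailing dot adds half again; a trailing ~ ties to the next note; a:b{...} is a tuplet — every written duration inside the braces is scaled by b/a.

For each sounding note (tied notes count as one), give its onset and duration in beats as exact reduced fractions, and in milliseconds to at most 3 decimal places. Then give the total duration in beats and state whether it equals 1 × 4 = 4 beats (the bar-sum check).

1) 0.0ms=0b +800.0ms=2b
2) 800.0ms=2b +114.286ms=2/7b
3) 914.286ms=16/7b +114.286ms=2/7b
4) 1028.571ms=18/7b +114.286ms=2/7b
5) 1142.857ms=20/7b +114.286ms=2/7b
6) 1257.143ms=22/7b +114.286ms=2/7b
7) 1371.429ms=24/7b +114.286ms=2/7b
8) 1485.714ms=26/7b +114.286ms=2/7b
Σ=4b of 4 (150bpm 4/4) — PASS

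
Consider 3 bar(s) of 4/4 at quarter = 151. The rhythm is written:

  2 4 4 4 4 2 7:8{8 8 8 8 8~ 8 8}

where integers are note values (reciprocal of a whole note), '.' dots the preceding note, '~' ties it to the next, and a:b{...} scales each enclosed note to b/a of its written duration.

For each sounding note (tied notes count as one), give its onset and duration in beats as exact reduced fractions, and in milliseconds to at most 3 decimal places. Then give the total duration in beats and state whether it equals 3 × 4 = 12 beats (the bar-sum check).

1) 0.0ms=0b +794.702ms=2b
2) 794.702ms=2b +397.351ms=1b
3) 1192.053ms=3b +397.351ms=1b
4) 1589.404ms=4b +397.351ms=1b
5) 1986.755ms=5b +397.351ms=1b
6) 2384.106ms=6b +794.702ms=2b
7) 3178.808ms=8b +227.058ms=4/7b
8) 3405.866ms=60/7b +227.058ms=4/7b
9) 3632.923ms=64/7b +227.058ms=4/7b
10) 3859.981ms=68/7b +227.058ms=4/7b
11) 4087.039ms=72/7b +454.115ms=8/7b
12) 4541.154ms=80/7b +227.058ms=4/7b
Σ=12b of 12 (151bpm 4/4) — PASS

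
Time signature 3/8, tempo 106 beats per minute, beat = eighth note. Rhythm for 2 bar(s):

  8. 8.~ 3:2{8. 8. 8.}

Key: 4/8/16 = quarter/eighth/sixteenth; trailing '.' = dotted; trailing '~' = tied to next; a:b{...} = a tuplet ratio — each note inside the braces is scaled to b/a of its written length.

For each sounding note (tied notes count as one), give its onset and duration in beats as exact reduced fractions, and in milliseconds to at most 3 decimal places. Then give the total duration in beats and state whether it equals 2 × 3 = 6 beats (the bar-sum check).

1) 0.0ms=0b +849.057ms=3/2b
2) 849.057ms=3/2b +1415.094ms=5/2b
3) 2264.151ms=4b +566.038ms=1b
4) 2830.189ms=5b +566.038ms=1b
Σ=6b of 6 (106bpm 3/8) — PASS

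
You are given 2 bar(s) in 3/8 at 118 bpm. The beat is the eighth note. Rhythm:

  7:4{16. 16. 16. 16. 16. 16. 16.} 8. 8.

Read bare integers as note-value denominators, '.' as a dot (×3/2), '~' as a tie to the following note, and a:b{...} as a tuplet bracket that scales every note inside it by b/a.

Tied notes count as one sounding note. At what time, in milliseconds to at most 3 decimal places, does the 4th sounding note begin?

1. 0.0ms @ 0 + 217.918ms (3/7)
2. 217.918ms @ 3/7 + 217.918ms (3/7)
3. 435.835ms @ 6/7 + 217.918ms (3/7)
4. 653.753ms @ 9/7 + 217.918ms (3/7)
5. 871.671ms @ 12/7 + 217.918ms (3/7)
6. 1089.588ms @ 15/7 + 217.918ms (3/7)
7. 1307.506ms @ 18/7 + 217.918ms (3/7)
8. 1525.424ms @ 3 + 762.712ms (3/2)
9. 2288.136ms @ 9/2 + 762.712ms (3/2)

note 4 onset = 9/7b = 653.753ms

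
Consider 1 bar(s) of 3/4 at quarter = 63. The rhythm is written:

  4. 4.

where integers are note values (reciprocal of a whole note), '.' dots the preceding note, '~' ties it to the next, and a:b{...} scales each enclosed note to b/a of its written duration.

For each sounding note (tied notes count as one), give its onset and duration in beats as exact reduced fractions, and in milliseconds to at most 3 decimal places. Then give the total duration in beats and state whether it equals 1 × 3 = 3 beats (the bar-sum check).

1) 0.0ms=0b +1428.571ms=3/2b
2) 1428.571ms=3/2b +1428.571ms=3/2b
Σ=3b of 3 (63bpm 3/4) — PASS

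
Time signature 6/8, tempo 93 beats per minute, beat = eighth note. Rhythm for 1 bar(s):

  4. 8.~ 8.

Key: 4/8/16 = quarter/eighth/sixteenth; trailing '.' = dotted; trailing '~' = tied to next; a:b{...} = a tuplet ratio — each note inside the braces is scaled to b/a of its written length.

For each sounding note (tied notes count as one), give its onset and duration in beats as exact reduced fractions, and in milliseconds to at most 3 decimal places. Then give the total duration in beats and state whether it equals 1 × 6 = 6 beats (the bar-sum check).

1) 0.0ms=0b +1935.484ms=3b
2) 1935.484ms=3b +1935.484ms=3b
Σ=6b of 6 (93bpm 6/8) — PASS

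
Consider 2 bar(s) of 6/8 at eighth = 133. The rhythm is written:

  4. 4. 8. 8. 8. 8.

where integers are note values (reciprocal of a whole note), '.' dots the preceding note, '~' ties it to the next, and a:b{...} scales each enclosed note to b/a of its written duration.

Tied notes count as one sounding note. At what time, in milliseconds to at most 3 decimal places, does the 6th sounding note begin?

note 6 onset = 21/2b = 4736.842ms

1. 0.0ms @ 0 + 1353.383ms (3)
2. 1353.383ms @ 3 + 1353.383ms (3)
3. 2706.767ms @ 6 + 676.692ms (3/2)
4. 3383.459ms @ 15/2 + 676.692ms (3/2)
5. 4060.15ms @ 9 + 676.692ms (3/2)
6. 4736.842ms @ 21/2 + 676.692ms (3/2)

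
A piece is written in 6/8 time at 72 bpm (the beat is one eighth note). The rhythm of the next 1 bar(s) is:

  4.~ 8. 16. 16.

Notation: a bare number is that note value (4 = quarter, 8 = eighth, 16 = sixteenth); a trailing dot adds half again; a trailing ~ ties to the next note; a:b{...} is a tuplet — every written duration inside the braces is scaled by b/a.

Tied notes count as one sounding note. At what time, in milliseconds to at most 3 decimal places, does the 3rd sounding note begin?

1. 0.0ms @ 0 + 3750.0ms (9/2)
2. 3750.0ms @ 9/2 + 625.0ms (3/4)
3. 4375.0ms @ 21/4 + 625.0ms (3/4)

note 3 onset = 21/4b = 4375.0ms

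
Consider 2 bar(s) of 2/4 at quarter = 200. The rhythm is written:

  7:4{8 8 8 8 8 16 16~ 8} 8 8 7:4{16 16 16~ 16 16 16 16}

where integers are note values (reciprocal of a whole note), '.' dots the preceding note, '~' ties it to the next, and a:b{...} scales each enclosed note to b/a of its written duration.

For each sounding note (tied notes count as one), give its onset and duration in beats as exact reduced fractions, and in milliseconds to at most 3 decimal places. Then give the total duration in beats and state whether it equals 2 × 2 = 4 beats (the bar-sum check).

1) 0.0ms=0b +85.714ms=2/7b
2) 85.714ms=2/7b +85.714ms=2/7b
3) 171.429ms=4/7b +85.714ms=2/7b
4) 257.143ms=6/7b +85.714ms=2/7b
5) 342.857ms=8/7b +85.714ms=2/7b
6) 428.571ms=10/7b +42.857ms=1/7b
7) 471.429ms=11/7b +128.571ms=3/7b
8) 600.0ms=2b +150.0ms=1/2b
9) 750.0ms=5/2b +150.0ms=1/2b
10) 900.0ms=3b +42.857ms=1/7b
11) 942.857ms=22/7b +42.857ms=1/7b
12) 985.714ms=23/7b +85.714ms=2/7b
13) 1071.429ms=25/7b +42.857ms=1/7b
14) 1114.286ms=26/7b +42.857ms=1/7b
15) 1157.143ms=27/7b +42.857ms=1/7b
Σ=4b of 4 (200bpm 2/4) — PASS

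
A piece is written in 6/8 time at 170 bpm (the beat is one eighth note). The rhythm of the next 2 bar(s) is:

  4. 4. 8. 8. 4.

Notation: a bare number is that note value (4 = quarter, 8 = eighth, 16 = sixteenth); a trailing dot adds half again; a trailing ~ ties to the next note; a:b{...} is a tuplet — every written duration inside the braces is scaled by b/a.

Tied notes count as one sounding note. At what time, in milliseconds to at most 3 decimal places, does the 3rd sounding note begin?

note 3 onset = 6b = 2117.647ms

1. 0.0ms @ 0 + 1058.824ms (3)
2. 1058.824ms @ 3 + 1058.824ms (3)
3. 2117.647ms @ 6 + 529.412ms (3/2)
4. 2647.059ms @ 15/2 + 529.412ms (3/2)
5. 3176.471ms @ 9 + 1058.824ms (3)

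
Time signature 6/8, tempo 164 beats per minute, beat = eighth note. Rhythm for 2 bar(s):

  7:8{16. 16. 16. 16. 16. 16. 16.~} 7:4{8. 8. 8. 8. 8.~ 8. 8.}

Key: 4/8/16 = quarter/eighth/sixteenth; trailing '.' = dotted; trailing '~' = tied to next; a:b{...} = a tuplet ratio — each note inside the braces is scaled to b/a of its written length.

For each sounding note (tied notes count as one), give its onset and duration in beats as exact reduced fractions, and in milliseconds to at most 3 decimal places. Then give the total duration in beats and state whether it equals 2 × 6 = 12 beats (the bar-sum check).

1) 0.0ms=0b +313.589ms=6/7b
2) 313.589ms=6/7b +313.589ms=6/7b
3) 627.178ms=12/7b +313.589ms=6/7b
4) 940.767ms=18/7b +313.589ms=6/7b
5) 1254.355ms=24/7b +313.589ms=6/7b
6) 1567.944ms=30/7b +313.589ms=6/7b
7) 1881.533ms=36/7b +627.178ms=12/7b
8) 2508.711ms=48/7b +313.589ms=6/7b
9) 2822.3ms=54/7b +313.589ms=6/7b
10) 3135.889ms=60/7b +313.589ms=6/7b
11) 3449.477ms=66/7b +627.178ms=12/7b
12) 4076.655ms=78/7b +313.589ms=6/7b
Σ=12b of 12 (164bpm 6/8) — PASS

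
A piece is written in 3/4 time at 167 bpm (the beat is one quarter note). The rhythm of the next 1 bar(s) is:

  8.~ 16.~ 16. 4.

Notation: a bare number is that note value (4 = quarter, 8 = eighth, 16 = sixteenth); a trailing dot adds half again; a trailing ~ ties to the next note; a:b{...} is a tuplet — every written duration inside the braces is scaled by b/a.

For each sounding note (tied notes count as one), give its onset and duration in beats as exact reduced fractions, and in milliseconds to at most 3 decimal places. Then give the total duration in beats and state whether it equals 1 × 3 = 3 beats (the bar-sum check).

1) 0.0ms=0b +538.922ms=3/2b
2) 538.922ms=3/2b +538.922ms=3/2b
Σ=3b of 3 (167bpm 3/4) — PASS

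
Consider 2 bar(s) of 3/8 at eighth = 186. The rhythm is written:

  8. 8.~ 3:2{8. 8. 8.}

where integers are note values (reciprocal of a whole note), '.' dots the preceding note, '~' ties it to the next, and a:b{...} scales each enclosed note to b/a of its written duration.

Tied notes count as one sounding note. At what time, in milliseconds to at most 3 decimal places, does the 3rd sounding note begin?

1. 0.0ms @ 0 + 483.871ms (3/2)
2. 483.871ms @ 3/2 + 806.452ms (5/2)
3. 1290.323ms @ 4 + 322.581ms (1)
4. 1612.903ms @ 5 + 322.581ms (1)

note 3 onset = 4b = 1290.323ms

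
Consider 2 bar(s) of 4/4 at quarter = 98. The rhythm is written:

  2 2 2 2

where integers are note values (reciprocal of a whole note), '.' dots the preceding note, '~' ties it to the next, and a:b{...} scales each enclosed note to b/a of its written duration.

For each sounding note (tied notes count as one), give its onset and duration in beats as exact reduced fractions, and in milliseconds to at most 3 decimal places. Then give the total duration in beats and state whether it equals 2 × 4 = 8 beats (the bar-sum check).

1) 0.0ms=0b +1224.49ms=2b
2) 1224.49ms=2b +1224.49ms=2b
3) 2448.98ms=4b +1224.49ms=2b
4) 3673.469ms=6b +1224.49ms=2b
Σ=8b of 8 (98bpm 4/4) — PASS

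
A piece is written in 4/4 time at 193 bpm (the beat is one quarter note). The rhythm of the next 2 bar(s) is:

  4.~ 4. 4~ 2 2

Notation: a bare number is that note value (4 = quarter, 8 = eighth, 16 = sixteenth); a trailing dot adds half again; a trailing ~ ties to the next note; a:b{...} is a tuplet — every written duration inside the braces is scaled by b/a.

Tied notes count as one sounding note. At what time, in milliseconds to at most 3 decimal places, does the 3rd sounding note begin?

note 3 onset = 6b = 1865.285ms

1. 0.0ms @ 0 + 932.642ms (3)
2. 932.642ms @ 3 + 932.642ms (3)
3. 1865.285ms @ 6 + 621.762ms (2)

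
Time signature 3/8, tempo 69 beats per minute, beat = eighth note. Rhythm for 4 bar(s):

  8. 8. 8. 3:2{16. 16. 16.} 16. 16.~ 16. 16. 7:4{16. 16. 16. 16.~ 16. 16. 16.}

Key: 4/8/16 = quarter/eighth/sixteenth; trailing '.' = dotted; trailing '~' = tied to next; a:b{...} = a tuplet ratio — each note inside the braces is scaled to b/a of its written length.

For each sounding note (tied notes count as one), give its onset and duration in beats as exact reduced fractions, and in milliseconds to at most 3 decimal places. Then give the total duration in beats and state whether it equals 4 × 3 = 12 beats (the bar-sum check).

1) 0.0ms=0b +1304.348ms=3/2b
2) 1304.348ms=3/2b +1304.348ms=3/2b
3) 2608.696ms=3b +1304.348ms=3/2b
4) 3913.043ms=9/2b +434.783ms=1/2b
5) 4347.826ms=5b +434.783ms=1/2b
6) 4782.609ms=11/2b +434.783ms=1/2b
7) 5217.391ms=6b +652.174ms=3/4b
8) 5869.565ms=27/4b +1304.348ms=3/2b
9) 7173.913ms=33/4b +652.174ms=3/4b
10) 7826.087ms=9b +372.671ms=3/7b
11) 8198.758ms=66/7b +372.671ms=3/7b
12) 8571.429ms=69/7b +372.671ms=3/7b
13) 8944.099ms=72/7b +745.342ms=6/7b
14) 9689.441ms=78/7b +372.671ms=3/7b
15) 10062.112ms=81/7b +372.671ms=3/7b
Σ=12b of 12 (69bpm 3/8) — PASS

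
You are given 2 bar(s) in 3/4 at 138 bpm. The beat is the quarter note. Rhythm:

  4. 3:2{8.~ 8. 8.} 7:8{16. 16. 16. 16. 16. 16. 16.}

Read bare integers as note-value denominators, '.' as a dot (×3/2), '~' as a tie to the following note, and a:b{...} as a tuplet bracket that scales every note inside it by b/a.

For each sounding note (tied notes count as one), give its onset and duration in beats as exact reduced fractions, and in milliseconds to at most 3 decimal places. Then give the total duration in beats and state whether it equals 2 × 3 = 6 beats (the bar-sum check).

1) 0.0ms=0b +652.174ms=3/2b
2) 652.174ms=3/2b +434.783ms=1b
3) 1086.957ms=5/2b +217.391ms=1/2b
4) 1304.348ms=3b +186.335ms=3/7b
5) 1490.683ms=24/7b +186.335ms=3/7b
6) 1677.019ms=27/7b +186.335ms=3/7b
7) 1863.354ms=30/7b +186.335ms=3/7b
8) 2049.689ms=33/7b +186.335ms=3/7b
9) 2236.025ms=36/7b +186.335ms=3/7b
10) 2422.36ms=39/7b +186.335ms=3/7b
Σ=6b of 6 (138bpm 3/4) — PASS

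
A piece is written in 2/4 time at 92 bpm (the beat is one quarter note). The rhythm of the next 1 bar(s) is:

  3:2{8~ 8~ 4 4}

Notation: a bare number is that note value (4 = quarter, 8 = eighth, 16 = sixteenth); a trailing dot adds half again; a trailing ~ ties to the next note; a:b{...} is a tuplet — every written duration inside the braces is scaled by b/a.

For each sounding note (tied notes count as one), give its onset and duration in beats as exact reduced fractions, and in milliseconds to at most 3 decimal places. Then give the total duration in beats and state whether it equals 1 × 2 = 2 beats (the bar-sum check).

1) 0.0ms=0b +869.565ms=4/3b
2) 869.565ms=4/3b +434.783ms=2/3b
Σ=2b of 2 (92bpm 2/4) — PASS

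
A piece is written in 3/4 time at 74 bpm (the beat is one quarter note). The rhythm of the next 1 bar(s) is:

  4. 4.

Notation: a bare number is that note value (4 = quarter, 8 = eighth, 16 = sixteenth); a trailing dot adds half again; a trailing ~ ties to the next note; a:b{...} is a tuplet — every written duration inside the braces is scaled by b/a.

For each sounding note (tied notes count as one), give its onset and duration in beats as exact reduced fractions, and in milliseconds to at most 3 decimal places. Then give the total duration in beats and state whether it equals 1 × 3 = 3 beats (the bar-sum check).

1) 0.0ms=0b +1216.216ms=3/2b
2) 1216.216ms=3/2b +1216.216ms=3/2b
Σ=3b of 3 (74bpm 3/4) — PASS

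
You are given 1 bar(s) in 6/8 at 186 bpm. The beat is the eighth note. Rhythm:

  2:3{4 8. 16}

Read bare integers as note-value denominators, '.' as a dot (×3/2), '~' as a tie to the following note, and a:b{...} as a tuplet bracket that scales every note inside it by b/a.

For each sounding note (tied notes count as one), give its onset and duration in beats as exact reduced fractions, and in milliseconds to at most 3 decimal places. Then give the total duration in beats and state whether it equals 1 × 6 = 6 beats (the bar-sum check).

1) 0.0ms=0b +967.742ms=3b
2) 967.742ms=3b +725.806ms=9/4b
3) 1693.548ms=21/4b +241.935ms=3/4b
Σ=6b of 6 (186bpm 6/8) — PASS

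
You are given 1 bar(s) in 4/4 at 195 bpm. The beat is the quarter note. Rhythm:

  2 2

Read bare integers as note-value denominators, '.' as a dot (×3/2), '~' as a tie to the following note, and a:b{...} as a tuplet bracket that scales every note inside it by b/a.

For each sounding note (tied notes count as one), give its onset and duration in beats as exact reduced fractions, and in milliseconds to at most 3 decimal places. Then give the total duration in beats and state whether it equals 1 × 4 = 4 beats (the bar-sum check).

1) 0.0ms=0b +615.385ms=2b
2) 615.385ms=2b +615.385ms=2b
Σ=4b of 4 (195bpm 4/4) — PASS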